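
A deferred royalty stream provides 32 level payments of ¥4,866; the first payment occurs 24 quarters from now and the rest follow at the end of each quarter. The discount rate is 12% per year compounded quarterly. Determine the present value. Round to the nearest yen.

Ordinary annuity of 32 payments, first payment at period 24.
Periodic rate r = 0.12/4 per quarter; n is counted in quarters.
The ordinary-annuity PV formula values the stream one period before the first payment (period 23); discount that back 23 periods:
PV₀ = 4,866 × [1 − (1+r)^−32] / r × (1+r)^−23 = ¥50,270

¥50,270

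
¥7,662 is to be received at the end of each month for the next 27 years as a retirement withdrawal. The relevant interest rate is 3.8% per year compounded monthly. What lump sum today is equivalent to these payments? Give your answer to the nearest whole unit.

¥1,550,903

This is an ordinary annuity: 324 payments of ¥7,662 at the end of each month.
Periodic rate r = 0.038/12 per month; n is counted in months.
PV = PMT × [(1 − (1+r)^−n)/r] = 7,662 × [1 − (1+r)^−324] / r = ¥1,550,903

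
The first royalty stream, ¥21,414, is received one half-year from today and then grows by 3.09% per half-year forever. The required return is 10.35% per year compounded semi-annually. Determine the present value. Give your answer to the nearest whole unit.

Periodic rate r = 0.1035/2 per half-year.
Growing perpetuity (Gordon): PV = PMT₁ / (r − g) = 21,414 / (r − 0.0309) = ¥1,027,050.

¥1,027,050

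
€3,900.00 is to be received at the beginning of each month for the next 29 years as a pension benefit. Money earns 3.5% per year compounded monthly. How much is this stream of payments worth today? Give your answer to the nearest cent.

This is an annuity due: 348 payments of €3,900.00 at the beginning of each month.
Periodic rate r = 0.035/12 per month; n is counted in months.
PV = PMT × [(1 − (1+r)^−n)/r] × (1+r) = 3,900 × [1 − (1+r)^−348] / r × (1+r) = €854,327.16

€854,327.16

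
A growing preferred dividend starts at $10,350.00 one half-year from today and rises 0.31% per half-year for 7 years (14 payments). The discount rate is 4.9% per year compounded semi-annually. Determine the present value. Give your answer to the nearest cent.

Periodic rate r = 0.049/2 per half-year; n is counted in half-years.
Growing ordinary annuity: PV = PMT₁ × [1 − ((1+g)/(1+r))^n] / (r − g) = 10,350 × [1 − ((1+0.0031)/(1+r))^14] / (r − 0.0031) = $123,747.78.

$123,747.78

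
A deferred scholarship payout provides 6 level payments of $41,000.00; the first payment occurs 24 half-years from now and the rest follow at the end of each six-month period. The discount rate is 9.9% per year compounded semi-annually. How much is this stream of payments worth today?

Ordinary annuity of 6 payments, first payment at period 24.
Periodic rate r = 0.099/2 per half-year; n is counted in half-years.
The ordinary-annuity PV formula values the stream one period before the first payment (period 23); discount that back 23 periods:
PV₀ = 41,000 × [1 − (1+r)^−6] / r × (1+r)^−23 = $68,608.46

$68,608.46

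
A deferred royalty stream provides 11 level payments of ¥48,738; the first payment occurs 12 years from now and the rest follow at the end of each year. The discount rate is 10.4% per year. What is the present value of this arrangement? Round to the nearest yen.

Ordinary annuity of 11 payments, first payment at period 12.
Periodic rate r = 0.104 per year.
The ordinary-annuity PV formula values the stream one period before the first payment (period 11); discount that back 11 periods:
PV₀ = 48,738 × [1 − (1+r)^−11] / r × (1+r)^−11 = ¥104,673

¥104,673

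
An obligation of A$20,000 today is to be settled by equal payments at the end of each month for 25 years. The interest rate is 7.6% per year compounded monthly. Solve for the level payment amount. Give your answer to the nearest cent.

Level ordinary annuity; solve PV = PMT × [(1 − (1+r)^−n)/r] for PMT.
Periodic rate r = 0.076/12 per month; n is counted in months.
With n = 300: PMT = 20,000 / ([(1 − (1+r)^−n)/r]) = A$149.10

A$149.10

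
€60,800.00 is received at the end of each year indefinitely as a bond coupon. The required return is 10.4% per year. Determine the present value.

€584,615.38

Periodic rate r = 0.104 per year.
Level perpetuity: PV = PMT / r = 60,800 / (0.104) = €584,615.38.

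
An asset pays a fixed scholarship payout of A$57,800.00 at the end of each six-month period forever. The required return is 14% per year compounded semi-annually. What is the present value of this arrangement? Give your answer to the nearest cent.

Periodic rate r = 0.14/2 per half-year.
Level perpetuity: PV = PMT / r = 57,800 / (0.14/2) = A$825,714.29.

A$825,714.29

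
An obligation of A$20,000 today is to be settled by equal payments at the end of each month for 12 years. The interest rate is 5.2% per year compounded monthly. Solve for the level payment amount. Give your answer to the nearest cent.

Level ordinary annuity; solve PV = PMT × [(1 − (1+r)^−n)/r] for PMT.
Periodic rate r = 0.052/12 per month; n is counted in months.
With n = 144: PMT = 20,000 / ([(1 − (1+r)^−n)/r]) = A$186.99

A$186.99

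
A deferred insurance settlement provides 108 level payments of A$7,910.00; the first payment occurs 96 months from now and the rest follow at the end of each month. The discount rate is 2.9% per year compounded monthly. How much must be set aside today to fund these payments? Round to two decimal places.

A$597,188.55

Ordinary annuity of 108 payments, first payment at period 96.
Periodic rate r = 0.029/12 per month; n is counted in months.
The ordinary-annuity PV formula values the stream one period before the first payment (period 95); discount that back 95 periods:
PV₀ = 7,910 × [1 − (1+r)^−108] / r × (1+r)^−95 = A$597,188.55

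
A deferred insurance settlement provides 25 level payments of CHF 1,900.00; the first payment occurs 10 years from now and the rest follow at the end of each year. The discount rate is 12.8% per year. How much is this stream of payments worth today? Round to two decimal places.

CHF 4,773.48

Ordinary annuity of 25 payments, first payment at period 10.
Periodic rate r = 0.128 per year.
The ordinary-annuity PV formula values the stream one period before the first payment (period 9); discount that back 9 periods:
PV₀ = 1,900 × [1 − (1+r)^−25] / r × (1+r)^−9 = CHF 4,773.48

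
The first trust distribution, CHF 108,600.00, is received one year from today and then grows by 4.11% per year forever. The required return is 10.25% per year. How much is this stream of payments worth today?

Periodic rate r = 0.1025 per year.
Growing perpetuity (Gordon): PV = PMT₁ / (r − g) = 108,600 / (r − 0.0411) = CHF 1,768,729.64.

CHF 1,768,729.64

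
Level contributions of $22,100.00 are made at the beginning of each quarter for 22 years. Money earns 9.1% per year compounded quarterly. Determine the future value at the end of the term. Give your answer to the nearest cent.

$6,199,227.29

This is an annuity due: 88 deposits of $22,100.00 at the beginning of each quarter.
Periodic rate r = 0.091/4 per quarter; n is counted in quarters.
FV = PMT × [((1+r)^n − 1)/r] × (1+r) = 22,100 × [(1+r)^88 − 1] / r × (1+r) = $6,199,227.29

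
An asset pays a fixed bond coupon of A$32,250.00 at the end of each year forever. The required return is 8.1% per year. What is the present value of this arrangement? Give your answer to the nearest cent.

A$398,148.15

Periodic rate r = 0.081 per year.
Level perpetuity: PV = PMT / r = 32,250 / (0.081) = A$398,148.15.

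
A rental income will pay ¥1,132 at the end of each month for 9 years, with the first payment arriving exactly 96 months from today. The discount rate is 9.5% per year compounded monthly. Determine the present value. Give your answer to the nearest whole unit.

¥38,755

Ordinary annuity of 108 payments, first payment at period 96.
Periodic rate r = 0.095/12 per month; n is counted in months.
The ordinary-annuity PV formula values the stream one period before the first payment (period 95); discount that back 95 periods:
PV₀ = 1,132 × [1 − (1+r)^−108] / r × (1+r)^−95 = ¥38,755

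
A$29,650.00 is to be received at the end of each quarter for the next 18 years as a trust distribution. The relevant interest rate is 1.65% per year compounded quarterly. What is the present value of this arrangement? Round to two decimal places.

A$1,843,704.82

This is an ordinary annuity: 72 payments of A$29,650.00 at the end of each quarter.
Periodic rate r = 0.0165/4 per quarter; n is counted in quarters.
PV = PMT × [(1 − (1+r)^−n)/r] = 29,650 × [1 − (1+r)^−72] / r = A$1,843,704.82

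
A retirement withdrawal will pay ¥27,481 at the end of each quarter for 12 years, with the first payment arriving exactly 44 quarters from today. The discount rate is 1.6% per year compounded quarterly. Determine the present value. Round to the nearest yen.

Ordinary annuity of 48 payments, first payment at period 44.
Periodic rate r = 0.016/4 per quarter; n is counted in quarters.
The ordinary-annuity PV formula values the stream one period before the first payment (period 43); discount that back 43 periods:
PV₀ = 27,481 × [1 − (1+r)^−48] / r × (1+r)^−43 = ¥1,009,049

¥1,009,049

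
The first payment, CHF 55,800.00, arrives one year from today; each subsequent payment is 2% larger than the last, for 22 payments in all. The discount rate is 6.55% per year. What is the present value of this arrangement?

CHF 756,857.42

Periodic rate r = 0.0655 per year.
Growing ordinary annuity: PV = PMT₁ × [1 − ((1+g)/(1+r))^n] / (r − g) = 55,800 × [1 − ((1+0.02)/(1+r))^22] / (r − 0.02) = CHF 756,857.42.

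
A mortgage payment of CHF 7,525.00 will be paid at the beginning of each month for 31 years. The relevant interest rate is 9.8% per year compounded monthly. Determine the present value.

This is an annuity due: 372 payments of CHF 7,525.00 at the beginning of each month.
Periodic rate r = 0.098/12 per month; n is counted in months.
PV = PMT × [(1 − (1+r)^−n)/r] × (1+r) = 7,525 × [1 − (1+r)^−372] / r × (1+r) = CHF 883,875.46

CHF 883,875.46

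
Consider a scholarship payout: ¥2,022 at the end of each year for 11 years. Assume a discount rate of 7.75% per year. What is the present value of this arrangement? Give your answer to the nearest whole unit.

¥14,612

This is an ordinary annuity: 11 payments of ¥2,022 at the end of each year.
Periodic rate r = 0.0775 per year.
PV = PMT × [(1 − (1+r)^−n)/r] = 2,022 × [1 − (1+r)^−11] / r = ¥14,612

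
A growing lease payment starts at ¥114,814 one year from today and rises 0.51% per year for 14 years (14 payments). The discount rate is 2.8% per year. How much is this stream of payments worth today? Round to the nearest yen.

Periodic rate r = 0.028 per year.
Growing ordinary annuity: PV = PMT₁ × [1 − ((1+g)/(1+r))^n] / (r − g) = 114,814 × [1 − ((1+0.0051)/(1+r))^14] / (r − 0.0051) = ¥1,356,201.

¥1,356,201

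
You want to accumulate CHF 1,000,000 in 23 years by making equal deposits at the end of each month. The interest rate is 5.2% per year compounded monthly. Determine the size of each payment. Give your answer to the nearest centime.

Level ordinary annuity; solve FV = PMT × [((1+r)^n − 1)/r] for PMT.
Periodic rate r = 0.052/12 per month; n is counted in months.
With n = 276: PMT = 1,000,000 / ([((1+r)^n − 1)/r]) = CHF 1,885.43

CHF 1,885.43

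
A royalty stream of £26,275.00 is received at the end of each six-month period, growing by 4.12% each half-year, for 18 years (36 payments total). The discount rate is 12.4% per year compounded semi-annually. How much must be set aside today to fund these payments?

£643,456.90

Periodic rate r = 0.124/2 per half-year; n is counted in half-years.
Growing ordinary annuity: PV = PMT₁ × [1 − ((1+g)/(1+r))^n] / (r − g) = 26,275 × [1 − ((1+0.0412)/(1+r))^36] / (r − 0.0412) = £643,456.90.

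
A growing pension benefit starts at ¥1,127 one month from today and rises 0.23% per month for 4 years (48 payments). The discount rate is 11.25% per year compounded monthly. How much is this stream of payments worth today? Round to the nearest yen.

Periodic rate r = 0.1125/12 per month; n is counted in months.
Growing ordinary annuity: PV = PMT₁ × [1 − ((1+g)/(1+r))^n] / (r − g) = 1,127 × [1 − ((1+0.0023)/(1+r))^48] / (r − 0.0023) = ¥45,644.

¥45,644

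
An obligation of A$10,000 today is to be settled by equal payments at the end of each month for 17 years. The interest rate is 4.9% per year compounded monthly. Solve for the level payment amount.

Level ordinary annuity; solve PV = PMT × [(1 − (1+r)^−n)/r] for PMT.
Periodic rate r = 0.049/12 per month; n is counted in months.
With n = 204: PMT = 10,000 / ([(1 − (1+r)^−n)/r]) = A$72.33

A$72.33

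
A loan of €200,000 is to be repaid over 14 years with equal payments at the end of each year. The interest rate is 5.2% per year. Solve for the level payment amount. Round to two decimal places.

Level ordinary annuity; solve PV = PMT × [(1 − (1+r)^−n)/r] for PMT.
Periodic rate r = 0.052 per year.
With n = 14: PMT = 200,000 / ([(1 − (1+r)^−n)/r]) = €20,463.98

€20,463.98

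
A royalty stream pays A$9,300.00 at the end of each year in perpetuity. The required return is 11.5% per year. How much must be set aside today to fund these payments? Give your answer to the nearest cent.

A$80,869.57

Periodic rate r = 0.115 per year.
Level perpetuity: PV = PMT / r = 9,300 / (0.115) = A$80,869.57.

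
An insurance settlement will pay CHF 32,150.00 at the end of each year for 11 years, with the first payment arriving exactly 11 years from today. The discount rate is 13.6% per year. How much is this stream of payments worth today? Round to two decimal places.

Ordinary annuity of 11 payments, first payment at period 11.
Periodic rate r = 0.136 per year.
The ordinary-annuity PV formula values the stream one period before the first payment (period 10); discount that back 10 periods:
PV₀ = 32,150 × [1 − (1+r)^−11] / r × (1+r)^−10 = CHF 49,803.71

CHF 49,803.71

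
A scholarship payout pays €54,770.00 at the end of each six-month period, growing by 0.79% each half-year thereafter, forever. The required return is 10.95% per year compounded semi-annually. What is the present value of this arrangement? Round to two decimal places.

Periodic rate r = 0.1095/2 per half-year.
Growing perpetuity (Gordon): PV = PMT₁ / (r − g) = 54,770 / (r − 0.0079) = €1,169,050.16.

€1,169,050.16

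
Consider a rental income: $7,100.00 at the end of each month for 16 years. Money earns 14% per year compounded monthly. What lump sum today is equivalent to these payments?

This is an ordinary annuity: 192 payments of $7,100.00 at the end of each month.
Periodic rate r = 0.14/12 per month; n is counted in months.
PV = PMT × [(1 − (1+r)^−n)/r] = 7,100 × [1 − (1+r)^−192] / r = $542,938.32

$542,938.32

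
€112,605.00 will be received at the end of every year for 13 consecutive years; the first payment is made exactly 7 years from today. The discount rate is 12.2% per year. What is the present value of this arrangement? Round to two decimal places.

€359,043.61

Ordinary annuity of 13 payments, first payment at period 7.
Periodic rate r = 0.122 per year.
The ordinary-annuity PV formula values the stream one period before the first payment (period 6); discount that back 6 periods:
PV₀ = 112,605 × [1 − (1+r)^−13] / r × (1+r)^−6 = €359,043.61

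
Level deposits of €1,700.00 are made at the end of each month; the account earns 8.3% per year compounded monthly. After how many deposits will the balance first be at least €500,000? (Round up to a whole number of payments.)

Periodic rate r = 0.083/12 per month; n is counted in months.
Ordinary annuity FV: 500,000 = 1,700 × [((1+r)^n − 1)/r].
(1+r)^n = 1 + 500,000 × r / 1,700, so n = ln(1 + 500,000·r/1,700) / ln(1+r) = 161.03.
Round up to a whole number of payments: n = 162.

162 payments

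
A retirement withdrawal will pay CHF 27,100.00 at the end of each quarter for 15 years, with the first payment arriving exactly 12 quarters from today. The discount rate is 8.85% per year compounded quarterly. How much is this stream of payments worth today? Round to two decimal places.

CHF 703,812.00

Ordinary annuity of 60 payments, first payment at period 12.
Periodic rate r = 0.0885/4 per quarter; n is counted in quarters.
The ordinary-annuity PV formula values the stream one period before the first payment (period 11); discount that back 11 periods:
PV₀ = 27,100 × [1 − (1+r)^−60] / r × (1+r)^−11 = CHF 703,812.00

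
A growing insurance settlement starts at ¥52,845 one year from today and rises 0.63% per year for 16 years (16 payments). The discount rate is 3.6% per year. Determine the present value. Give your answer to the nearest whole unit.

¥662,093

Periodic rate r = 0.036 per year.
Growing ordinary annuity: PV = PMT₁ × [1 − ((1+g)/(1+r))^n] / (r − g) = 52,845 × [1 − ((1+0.0063)/(1+r))^16] / (r − 0.0063) = ¥662,093.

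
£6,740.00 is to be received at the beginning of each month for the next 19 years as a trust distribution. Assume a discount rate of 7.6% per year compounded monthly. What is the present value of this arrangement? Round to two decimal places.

£817,072.15

This is an annuity due: 228 payments of £6,740.00 at the beginning of each month.
Periodic rate r = 0.076/12 per month; n is counted in months.
PV = PMT × [(1 − (1+r)^−n)/r] × (1+r) = 6,740 × [1 − (1+r)^−228] / r × (1+r) = £817,072.15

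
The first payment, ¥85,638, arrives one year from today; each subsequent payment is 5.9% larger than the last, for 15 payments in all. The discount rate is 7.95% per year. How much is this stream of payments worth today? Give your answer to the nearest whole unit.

¥1,044,089

Periodic rate r = 0.0795 per year.
Growing ordinary annuity: PV = PMT₁ × [1 − ((1+g)/(1+r))^n] / (r − g) = 85,638 × [1 − ((1+0.059)/(1+r))^15] / (r − 0.059) = ¥1,044,089.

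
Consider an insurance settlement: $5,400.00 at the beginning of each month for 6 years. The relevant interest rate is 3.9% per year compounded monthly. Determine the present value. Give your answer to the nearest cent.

$347,286.40

This is an annuity due: 72 payments of $5,400.00 at the beginning of each month.
Periodic rate r = 0.039/12 per month; n is counted in months.
PV = PMT × [(1 − (1+r)^−n)/r] × (1+r) = 5,400 × [1 − (1+r)^−72] / r × (1+r) = $347,286.40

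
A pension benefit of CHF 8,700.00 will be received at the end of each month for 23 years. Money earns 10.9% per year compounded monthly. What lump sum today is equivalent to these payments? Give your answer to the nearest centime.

CHF 878,837.13

This is an ordinary annuity: 276 payments of CHF 8,700.00 at the end of each month.
Periodic rate r = 0.109/12 per month; n is counted in months.
PV = PMT × [(1 − (1+r)^−n)/r] = 8,700 × [1 − (1+r)^−276] / r = CHF 878,837.13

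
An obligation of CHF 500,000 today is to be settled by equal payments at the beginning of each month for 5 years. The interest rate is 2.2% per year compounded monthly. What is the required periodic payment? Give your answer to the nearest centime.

Level annuity due; solve PV = PMT × [(1 − (1+r)^−n)/r] × (1+r) for PMT.
Periodic rate r = 0.022/12 per month; n is counted in months.
With n = 60: PMT = 500,000 / ([(1 − (1+r)^−n)/r] × (1+r)) = CHF 8,791.58

CHF 8,791.58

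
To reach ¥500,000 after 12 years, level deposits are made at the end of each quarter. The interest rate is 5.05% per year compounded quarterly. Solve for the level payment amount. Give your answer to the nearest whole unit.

¥7,641

Level ordinary annuity; solve FV = PMT × [((1+r)^n − 1)/r] for PMT.
Periodic rate r = 0.0505/4 per quarter; n is counted in quarters.
With n = 48: PMT = 500,000 / ([((1+r)^n − 1)/r]) = ¥7,641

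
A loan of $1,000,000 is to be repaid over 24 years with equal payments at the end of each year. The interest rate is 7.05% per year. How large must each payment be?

$87,572.04

Level ordinary annuity; solve PV = PMT × [(1 − (1+r)^−n)/r] for PMT.
Periodic rate r = 0.0705 per year.
With n = 24: PMT = 1,000,000 / ([(1 − (1+r)^−n)/r]) = $87,572.04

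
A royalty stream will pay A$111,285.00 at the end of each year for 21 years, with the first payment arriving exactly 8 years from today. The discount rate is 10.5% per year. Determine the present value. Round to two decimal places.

A$462,149.91

Ordinary annuity of 21 payments, first payment at period 8.
Periodic rate r = 0.105 per year.
The ordinary-annuity PV formula values the stream one period before the first payment (period 7); discount that back 7 periods:
PV₀ = 111,285 × [1 − (1+r)^−21] / r × (1+r)^−7 = A$462,149.91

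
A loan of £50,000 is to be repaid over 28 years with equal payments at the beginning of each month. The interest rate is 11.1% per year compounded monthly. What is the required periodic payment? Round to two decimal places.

£480.02

Level annuity due; solve PV = PMT × [(1 − (1+r)^−n)/r] × (1+r) for PMT.
Periodic rate r = 0.111/12 per month; n is counted in months.
With n = 336: PMT = 50,000 / ([(1 − (1+r)^−n)/r] × (1+r)) = £480.02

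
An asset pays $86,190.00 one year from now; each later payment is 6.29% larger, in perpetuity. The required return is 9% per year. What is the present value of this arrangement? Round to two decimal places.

$3,180,442.80

Periodic rate r = 0.09 per year.
Growing perpetuity (Gordon): PV = PMT₁ / (r − g) = 86,190 / (r − 0.0629) = $3,180,442.80.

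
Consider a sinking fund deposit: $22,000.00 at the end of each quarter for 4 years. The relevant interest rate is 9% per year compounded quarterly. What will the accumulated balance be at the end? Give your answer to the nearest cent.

$418,118.76

This is an ordinary annuity: 16 deposits of $22,000.00 at the end of each quarter.
Periodic rate r = 0.09/4 per quarter; n is counted in quarters.
FV = PMT × [((1+r)^n − 1)/r] = 22,000 × [(1+r)^16 − 1] / r = $418,118.76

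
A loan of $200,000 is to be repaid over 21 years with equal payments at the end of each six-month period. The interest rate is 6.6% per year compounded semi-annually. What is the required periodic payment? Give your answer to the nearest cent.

Level ordinary annuity; solve PV = PMT × [(1 − (1+r)^−n)/r] for PMT.
Periodic rate r = 0.066/2 per half-year; n is counted in half-years.
With n = 42: PMT = 200,000 / ([(1 − (1+r)^−n)/r]) = $8,867.78

$8,867.78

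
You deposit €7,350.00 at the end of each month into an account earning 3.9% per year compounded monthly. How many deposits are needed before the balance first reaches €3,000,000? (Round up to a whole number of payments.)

Periodic rate r = 0.039/12 per month; n is counted in months.
Ordinary annuity FV: 3,000,000 = 7,350 × [((1+r)^n − 1)/r].
(1+r)^n = 1 + 3,000,000 × r / 7,350, so n = ln(1 + 3,000,000·r/7,350) / ln(1+r) = 260.23.
Round up to a whole number of payments: n = 261.

261 payments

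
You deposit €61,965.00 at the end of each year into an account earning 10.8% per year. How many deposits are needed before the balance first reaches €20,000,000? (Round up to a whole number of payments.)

Periodic rate r = 0.108 per year.
Ordinary annuity FV: 20,000,000 = 61,965 × [((1+r)^n − 1)/r].
(1+r)^n = 1 + 20,000,000 × r / 61,965, so n = ln(1 + 20,000,000·r/61,965) / ln(1+r) = 34.90.
Round up to a whole number of payments: n = 35.

35 payments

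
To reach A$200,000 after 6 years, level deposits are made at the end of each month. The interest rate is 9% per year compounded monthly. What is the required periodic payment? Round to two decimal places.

Level ordinary annuity; solve FV = PMT × [((1+r)^n − 1)/r] for PMT.
Periodic rate r = 0.09/12 per month; n is counted in months.
With n = 72: PMT = 200,000 / ([((1+r)^n − 1)/r]) = A$2,105.11

A$2,105.11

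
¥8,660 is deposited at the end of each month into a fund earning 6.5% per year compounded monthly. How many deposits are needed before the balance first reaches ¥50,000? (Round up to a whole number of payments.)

6 payments

Periodic rate r = 0.065/12 per month; n is counted in months.
Ordinary annuity FV: 50,000 = 8,660 × [((1+r)^n − 1)/r].
(1+r)^n = 1 + 50,000 × r / 8,660, so n = ln(1 + 50,000·r/8,660) / ln(1+r) = 5.70.
Round up to a whole number of payments: n = 6.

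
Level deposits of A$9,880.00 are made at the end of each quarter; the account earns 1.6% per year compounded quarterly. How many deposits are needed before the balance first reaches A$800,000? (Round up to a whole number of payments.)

Periodic rate r = 0.016/4 per quarter; n is counted in quarters.
Ordinary annuity FV: 800,000 = 9,880 × [((1+r)^n − 1)/r].
(1+r)^n = 1 + 800,000 × r / 9,880, so n = ln(1 + 800,000·r/9,880) / ln(1+r) = 70.28.
Round up to a whole number of payments: n = 71.

71 payments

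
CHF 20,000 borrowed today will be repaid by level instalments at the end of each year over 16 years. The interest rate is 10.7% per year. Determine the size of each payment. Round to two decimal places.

CHF 2,663.76

Level ordinary annuity; solve PV = PMT × [(1 − (1+r)^−n)/r] for PMT.
Periodic rate r = 0.107 per year.
With n = 16: PMT = 20,000 / ([(1 − (1+r)^−n)/r]) = CHF 2,663.76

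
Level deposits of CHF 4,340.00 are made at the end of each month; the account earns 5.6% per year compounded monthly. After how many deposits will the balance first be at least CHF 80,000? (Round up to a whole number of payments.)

18 payments

Periodic rate r = 0.056/12 per month; n is counted in months.
Ordinary annuity FV: 80,000 = 4,340 × [((1+r)^n − 1)/r].
(1+r)^n = 1 + 80,000 × r / 4,340, so n = ln(1 + 80,000·r/4,340) / ln(1+r) = 17.72.
Round up to a whole number of payments: n = 18.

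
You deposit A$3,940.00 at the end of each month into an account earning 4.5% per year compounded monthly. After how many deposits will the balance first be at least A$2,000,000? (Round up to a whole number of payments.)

Periodic rate r = 0.045/12 per month; n is counted in months.
Ordinary annuity FV: 2,000,000 = 3,940 × [((1+r)^n − 1)/r].
(1+r)^n = 1 + 2,000,000 × r / 3,940, so n = ln(1 + 2,000,000·r/3,940) / ln(1+r) = 284.78.
Round up to a whole number of payments: n = 285.

285 payments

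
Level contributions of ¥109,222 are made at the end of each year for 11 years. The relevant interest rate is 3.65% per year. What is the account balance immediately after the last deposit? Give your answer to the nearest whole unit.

This is an ordinary annuity: 11 deposits of ¥109,222 at the end of each year.
Periodic rate r = 0.0365 per year.
FV = PMT × [((1+r)^n − 1)/r] = 109,222 × [(1+r)^11 − 1] / r = ¥1,446,560

¥1,446,560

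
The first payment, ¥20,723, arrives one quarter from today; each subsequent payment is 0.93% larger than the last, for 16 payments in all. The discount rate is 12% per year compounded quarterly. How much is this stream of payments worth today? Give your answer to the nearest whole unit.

Periodic rate r = 0.12/4 per quarter; n is counted in quarters.
Growing ordinary annuity: PV = PMT₁ × [1 − ((1+g)/(1+r))^n] / (r − g) = 20,723 × [1 − ((1+0.0093)/(1+r))^16] / (r − 0.0093) = ¥277,657.

¥277,657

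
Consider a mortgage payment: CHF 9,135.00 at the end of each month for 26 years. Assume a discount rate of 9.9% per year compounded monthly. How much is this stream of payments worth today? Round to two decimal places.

This is an ordinary annuity: 312 payments of CHF 9,135.00 at the end of each month.
Periodic rate r = 0.099/12 per month; n is counted in months.
PV = PMT × [(1 − (1+r)^−n)/r] = 9,135 × [1 − (1+r)^−312] / r = CHF 1,021,969.27

CHF 1,021,969.27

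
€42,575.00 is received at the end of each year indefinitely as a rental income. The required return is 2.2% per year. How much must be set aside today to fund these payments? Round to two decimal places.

€1,935,227.27

Periodic rate r = 0.022 per year.
Level perpetuity: PV = PMT / r = 42,575 / (0.022) = €1,935,227.27.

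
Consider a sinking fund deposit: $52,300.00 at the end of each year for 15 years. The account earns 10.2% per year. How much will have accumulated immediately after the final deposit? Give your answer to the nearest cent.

$1,688,282.23

This is an ordinary annuity: 15 deposits of $52,300.00 at the end of each year.
Periodic rate r = 0.102 per year.
FV = PMT × [((1+r)^n − 1)/r] = 52,300 × [(1+r)^15 − 1] / r = $1,688,282.23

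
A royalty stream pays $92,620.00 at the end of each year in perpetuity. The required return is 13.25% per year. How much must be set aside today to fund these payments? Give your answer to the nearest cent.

Periodic rate r = 0.1325 per year.
Level perpetuity: PV = PMT / r = 92,620 / (0.1325) = $699,018.87.

$699,018.87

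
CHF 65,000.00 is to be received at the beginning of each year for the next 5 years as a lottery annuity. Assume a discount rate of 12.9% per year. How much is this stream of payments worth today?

This is an annuity due: 5 payments of CHF 65,000.00 at the beginning of each year.
Periodic rate r = 0.129 per year.
PV = PMT × [(1 − (1+r)^−n)/r] × (1+r) = 65,000 × [1 − (1+r)^−5] / r × (1+r) = CHF 258,743.04

CHF 258,743.04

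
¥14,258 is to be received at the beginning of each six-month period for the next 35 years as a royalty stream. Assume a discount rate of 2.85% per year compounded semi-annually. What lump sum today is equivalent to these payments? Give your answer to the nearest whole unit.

¥637,909

This is an annuity due: 70 payments of ¥14,258 at the beginning of each six-month period.
Periodic rate r = 0.0285/2 per half-year; n is counted in half-years.
PV = PMT × [(1 − (1+r)^−n)/r] × (1+r) = 14,258 × [1 − (1+r)^−70] / r × (1+r) = ¥637,909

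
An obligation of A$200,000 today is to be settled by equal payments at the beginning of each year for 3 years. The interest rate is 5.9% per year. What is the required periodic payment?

Level annuity due; solve PV = PMT × [(1 − (1+r)^−n)/r] × (1+r) for PMT.
Periodic rate r = 0.059 per year.
With n = 3: PMT = 200,000 / ([(1 − (1+r)^−n)/r] × (1+r)) = A$70,522.73

A$70,522.73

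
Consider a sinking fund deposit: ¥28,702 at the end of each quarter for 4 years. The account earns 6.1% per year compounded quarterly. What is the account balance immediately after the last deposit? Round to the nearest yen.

¥515,687

This is an ordinary annuity: 16 deposits of ¥28,702 at the end of each quarter.
Periodic rate r = 0.061/4 per quarter; n is counted in quarters.
FV = PMT × [((1+r)^n − 1)/r] = 28,702 × [(1+r)^16 − 1] / r = ¥515,687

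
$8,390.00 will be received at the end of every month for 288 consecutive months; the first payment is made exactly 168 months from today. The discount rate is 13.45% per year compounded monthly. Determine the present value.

$111,672.11

Ordinary annuity of 288 payments, first payment at period 168.
Periodic rate r = 0.1345/12 per month; n is counted in months.
The ordinary-annuity PV formula values the stream one period before the first payment (period 167); discount that back 167 periods:
PV₀ = 8,390 × [1 − (1+r)^−288] / r × (1+r)^−167 = $111,672.11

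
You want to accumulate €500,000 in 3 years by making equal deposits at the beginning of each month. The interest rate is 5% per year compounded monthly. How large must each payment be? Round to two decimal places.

Level annuity due; solve FV = PMT × [((1+r)^n − 1)/r] × (1+r) for PMT.
Periodic rate r = 0.05/12 per month; n is counted in months.
With n = 36: PMT = 500,000 / ([((1+r)^n − 1)/r] × (1+r)) = €12,848.58

€12,848.58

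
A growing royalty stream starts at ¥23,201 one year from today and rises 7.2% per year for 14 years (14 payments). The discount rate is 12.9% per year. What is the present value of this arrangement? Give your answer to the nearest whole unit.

Periodic rate r = 0.129 per year.
Growing ordinary annuity: PV = PMT₁ × [1 − ((1+g)/(1+r))^n] / (r − g) = 23,201 × [1 − ((1+0.072)/(1+r))^14] / (r − 0.072) = ¥209,955.

¥209,955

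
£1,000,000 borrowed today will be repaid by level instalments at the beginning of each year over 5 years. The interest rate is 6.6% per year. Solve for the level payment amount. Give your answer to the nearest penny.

£226,345.53

Level annuity due; solve PV = PMT × [(1 − (1+r)^−n)/r] × (1+r) for PMT.
Periodic rate r = 0.066 per year.
With n = 5: PMT = 1,000,000 / ([(1 − (1+r)^−n)/r] × (1+r)) = £226,345.53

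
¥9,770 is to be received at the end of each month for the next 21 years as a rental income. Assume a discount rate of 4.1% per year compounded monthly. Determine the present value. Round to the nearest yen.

This is an ordinary annuity: 252 payments of ¥9,770 at the end of each month.
Periodic rate r = 0.041/12 per month; n is counted in months.
PV = PMT × [(1 − (1+r)^−n)/r] = 9,770 × [1 − (1+r)^−252] / r = ¥1,648,909

¥1,648,909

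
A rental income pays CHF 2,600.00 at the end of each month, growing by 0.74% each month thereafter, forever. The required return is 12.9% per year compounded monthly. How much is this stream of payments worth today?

CHF 776,119.40

Periodic rate r = 0.129/12 per month.
Growing perpetuity (Gordon): PV = PMT₁ / (r − g) = 2,600 / (r − 0.0074) = CHF 776,119.40.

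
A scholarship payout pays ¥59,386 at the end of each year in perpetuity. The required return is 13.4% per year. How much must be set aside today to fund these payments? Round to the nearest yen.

Periodic rate r = 0.134 per year.
Level perpetuity: PV = PMT / r = 59,386 / (0.134) = ¥443,179.

¥443,179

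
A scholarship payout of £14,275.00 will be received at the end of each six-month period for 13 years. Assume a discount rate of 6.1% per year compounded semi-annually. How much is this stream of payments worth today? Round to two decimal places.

This is an ordinary annuity: 26 payments of £14,275.00 at the end of each six-month period.
Periodic rate r = 0.061/2 per half-year; n is counted in half-years.
PV = PMT × [(1 − (1+r)^−n)/r] = 14,275 × [1 − (1+r)^−26] / r = £253,729.72

£253,729.72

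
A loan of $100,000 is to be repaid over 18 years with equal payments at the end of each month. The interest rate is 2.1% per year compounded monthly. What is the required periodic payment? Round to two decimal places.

$556.36

Level ordinary annuity; solve PV = PMT × [(1 − (1+r)^−n)/r] for PMT.
Periodic rate r = 0.021/12 per month; n is counted in months.
With n = 216: PMT = 100,000 / ([(1 − (1+r)^−n)/r]) = $556.36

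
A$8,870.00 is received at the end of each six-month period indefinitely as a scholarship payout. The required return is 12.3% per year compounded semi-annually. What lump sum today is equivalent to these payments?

Periodic rate r = 0.123/2 per half-year.
Level perpetuity: PV = PMT / r = 8,870 / (0.123/2) = A$144,227.64.

A$144,227.64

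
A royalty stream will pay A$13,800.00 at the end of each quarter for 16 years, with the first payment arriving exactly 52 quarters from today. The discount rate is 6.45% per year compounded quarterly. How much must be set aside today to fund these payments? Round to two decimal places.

Ordinary annuity of 64 payments, first payment at period 52.
Periodic rate r = 0.0645/4 per quarter; n is counted in quarters.
The ordinary-annuity PV formula values the stream one period before the first payment (period 51); discount that back 51 periods:
PV₀ = 13,800 × [1 − (1+r)^−64] / r × (1+r)^−51 = A$242,533.42

A$242,533.42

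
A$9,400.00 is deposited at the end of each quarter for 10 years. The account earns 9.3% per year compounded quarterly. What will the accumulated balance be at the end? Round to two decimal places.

This is an ordinary annuity: 40 deposits of A$9,400.00 at the end of each quarter.
Periodic rate r = 0.093/4 per quarter; n is counted in quarters.
FV = PMT × [((1+r)^n − 1)/r] = 9,400 × [(1+r)^40 − 1] / r = A$609,552.01

A$609,552.01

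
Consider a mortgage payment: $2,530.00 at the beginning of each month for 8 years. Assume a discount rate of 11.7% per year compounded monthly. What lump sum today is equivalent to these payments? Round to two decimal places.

This is an annuity due: 96 payments of $2,530.00 at the beginning of each month.
Periodic rate r = 0.117/12 per month; n is counted in months.
PV = PMT × [(1 − (1+r)^−n)/r] × (1+r) = 2,530 × [1 − (1+r)^−96] / r × (1+r) = $158,788.82

$158,788.82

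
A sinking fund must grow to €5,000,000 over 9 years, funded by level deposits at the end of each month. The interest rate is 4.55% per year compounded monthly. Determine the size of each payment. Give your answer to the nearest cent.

Level ordinary annuity; solve FV = PMT × [((1+r)^n − 1)/r] for PMT.
Periodic rate r = 0.0455/12 per month; n is counted in months.
With n = 108: PMT = 5,000,000 / ([((1+r)^n − 1)/r]) = €37,548.78

€37,548.78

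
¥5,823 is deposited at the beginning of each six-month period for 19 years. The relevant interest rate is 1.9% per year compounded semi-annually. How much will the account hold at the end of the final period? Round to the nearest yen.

This is an annuity due: 38 deposits of ¥5,823 at the beginning of each six-month period.
Periodic rate r = 0.019/2 per half-year; n is counted in half-years.
FV = PMT × [((1+r)^n − 1)/r] × (1+r) = 5,823 × [(1+r)^38 − 1] / r × (1+r) = ¥267,507

¥267,507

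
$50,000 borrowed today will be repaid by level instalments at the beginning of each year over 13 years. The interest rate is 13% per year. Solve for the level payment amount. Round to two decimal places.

Level annuity due; solve PV = PMT × [(1 − (1+r)^−n)/r] × (1+r) for PMT.
Periodic rate r = 0.13 per year.
With n = 13: PMT = 50,000 / ([(1 − (1+r)^−n)/r] × (1+r)) = $7,227.89

$7,227.89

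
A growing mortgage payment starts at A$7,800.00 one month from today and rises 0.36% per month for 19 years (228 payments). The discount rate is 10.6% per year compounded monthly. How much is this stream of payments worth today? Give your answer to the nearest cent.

Periodic rate r = 0.106/12 per month; n is counted in months.
Growing ordinary annuity: PV = PMT₁ × [1 − ((1+g)/(1+r))^n] / (r − g) = 7,800 × [1 − ((1+0.0036)/(1+r))^228] / (r − 0.0036) = A$1,035,126.16.

A$1,035,126.16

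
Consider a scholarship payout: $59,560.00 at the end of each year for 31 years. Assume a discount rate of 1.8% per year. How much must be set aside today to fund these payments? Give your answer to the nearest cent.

$1,405,615.98

This is an ordinary annuity: 31 payments of $59,560.00 at the end of each year.
Periodic rate r = 0.018 per year.
PV = PMT × [(1 − (1+r)^−n)/r] = 59,560 × [1 − (1+r)^−31] / r = $1,405,615.98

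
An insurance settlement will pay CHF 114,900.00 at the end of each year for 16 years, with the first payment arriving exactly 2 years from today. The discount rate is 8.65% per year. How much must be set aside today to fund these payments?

Ordinary annuity of 16 payments, first payment at period 2.
Periodic rate r = 0.0865 per year.
The ordinary-annuity PV formula values the stream one period before the first payment (period 1); discount that back 1 periods:
PV₀ = 114,900 × [1 − (1+r)^−16] / r × (1+r)^−1 = CHF 898,382.12

CHF 898,382.12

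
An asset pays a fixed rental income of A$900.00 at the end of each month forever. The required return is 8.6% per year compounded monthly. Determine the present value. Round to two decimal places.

A$125,581.40

Periodic rate r = 0.086/12 per month.
Level perpetuity: PV = PMT / r = 900 / (0.086/12) = A$125,581.40.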